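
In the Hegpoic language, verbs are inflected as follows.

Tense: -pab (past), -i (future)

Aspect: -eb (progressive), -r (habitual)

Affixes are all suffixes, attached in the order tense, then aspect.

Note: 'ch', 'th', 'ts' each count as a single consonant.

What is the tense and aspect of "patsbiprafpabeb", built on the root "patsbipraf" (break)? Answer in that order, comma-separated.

Segment: patsbipraf-pab-eb.
tense: -pab → past.
aspect: -eb → progressive.

past, progressive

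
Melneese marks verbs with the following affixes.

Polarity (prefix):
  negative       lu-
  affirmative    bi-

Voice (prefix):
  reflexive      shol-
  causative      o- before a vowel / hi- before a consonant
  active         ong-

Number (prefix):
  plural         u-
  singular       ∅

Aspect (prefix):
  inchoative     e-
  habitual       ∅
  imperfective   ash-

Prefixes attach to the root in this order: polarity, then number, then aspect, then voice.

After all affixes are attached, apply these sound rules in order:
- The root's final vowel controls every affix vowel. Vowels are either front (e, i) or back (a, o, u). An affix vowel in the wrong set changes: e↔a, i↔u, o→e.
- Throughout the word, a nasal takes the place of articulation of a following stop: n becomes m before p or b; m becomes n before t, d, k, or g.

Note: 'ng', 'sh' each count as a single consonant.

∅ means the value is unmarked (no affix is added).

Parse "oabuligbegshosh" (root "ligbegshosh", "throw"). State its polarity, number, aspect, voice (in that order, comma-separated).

Segment: o-e-bi-ligbegshosh.
polarity: bi- → affirmative.
number: ∅ → singular.
aspect: e- → inchoative.
voice: o/hi- → causative.

affirmative, singular, inchoative, causative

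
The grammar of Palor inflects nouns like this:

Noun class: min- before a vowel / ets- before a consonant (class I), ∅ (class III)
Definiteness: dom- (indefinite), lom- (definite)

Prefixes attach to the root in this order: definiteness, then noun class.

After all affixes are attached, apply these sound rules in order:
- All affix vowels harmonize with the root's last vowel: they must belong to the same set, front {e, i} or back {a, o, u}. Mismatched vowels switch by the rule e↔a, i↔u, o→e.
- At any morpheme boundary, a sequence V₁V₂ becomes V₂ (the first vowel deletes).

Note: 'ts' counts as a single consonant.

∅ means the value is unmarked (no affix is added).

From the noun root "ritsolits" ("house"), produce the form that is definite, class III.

lemritsolits

Attach definiteness definite lom- → lomritsolits.
noun class = class III: zero marking, form stays lomritsolits.
Apply vowel harmony: lomritsolits → lemritsolits.
Vowel deletion: no change.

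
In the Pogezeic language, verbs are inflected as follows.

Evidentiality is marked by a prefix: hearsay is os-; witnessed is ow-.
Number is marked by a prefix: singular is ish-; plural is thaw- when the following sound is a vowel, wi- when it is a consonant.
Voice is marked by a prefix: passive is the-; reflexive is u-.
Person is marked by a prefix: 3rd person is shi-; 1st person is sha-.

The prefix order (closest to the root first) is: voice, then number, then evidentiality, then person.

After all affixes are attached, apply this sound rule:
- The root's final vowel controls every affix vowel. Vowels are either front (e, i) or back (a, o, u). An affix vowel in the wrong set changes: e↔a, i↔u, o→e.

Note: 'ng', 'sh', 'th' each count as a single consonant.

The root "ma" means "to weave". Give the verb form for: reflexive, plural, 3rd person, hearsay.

shuosthawuma

Attach voice reflexive u- → uma.
Attach number plural thaw- (before vowel 'u') → thawuma.
Attach evidentiality hearsay os- → osthawuma.
Attach person 3rd person shi- → shiosthawuma.
Apply vowel harmony: shiosthawuma → shuosthawuma.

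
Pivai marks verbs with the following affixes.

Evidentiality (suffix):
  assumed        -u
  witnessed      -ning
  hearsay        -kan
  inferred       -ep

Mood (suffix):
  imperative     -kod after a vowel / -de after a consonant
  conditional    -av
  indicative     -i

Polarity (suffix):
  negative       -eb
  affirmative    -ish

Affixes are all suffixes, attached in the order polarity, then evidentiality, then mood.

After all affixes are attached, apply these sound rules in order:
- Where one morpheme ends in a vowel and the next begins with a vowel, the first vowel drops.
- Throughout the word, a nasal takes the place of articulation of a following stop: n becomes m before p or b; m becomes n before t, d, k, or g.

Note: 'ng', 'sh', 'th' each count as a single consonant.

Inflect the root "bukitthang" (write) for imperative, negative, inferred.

bukitthangebepde

Attach polarity negative -eb → bukitthangeb.
Attach evidentiality inferred -ep → bukitthangebep.
Attach mood imperative -de (after consonant 'p') → bukitthangebepde.
Vowel deletion: no change.
Nasal assimilation: no change.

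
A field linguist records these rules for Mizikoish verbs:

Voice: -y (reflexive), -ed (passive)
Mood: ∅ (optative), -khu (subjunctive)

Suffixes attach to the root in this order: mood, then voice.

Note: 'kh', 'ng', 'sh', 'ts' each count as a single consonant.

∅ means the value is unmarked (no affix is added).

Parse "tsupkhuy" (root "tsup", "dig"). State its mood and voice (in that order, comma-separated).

Segment: tsup-khu-y.
mood: -khu → subjunctive.
voice: -y → reflexive.

subjunctive, reflexive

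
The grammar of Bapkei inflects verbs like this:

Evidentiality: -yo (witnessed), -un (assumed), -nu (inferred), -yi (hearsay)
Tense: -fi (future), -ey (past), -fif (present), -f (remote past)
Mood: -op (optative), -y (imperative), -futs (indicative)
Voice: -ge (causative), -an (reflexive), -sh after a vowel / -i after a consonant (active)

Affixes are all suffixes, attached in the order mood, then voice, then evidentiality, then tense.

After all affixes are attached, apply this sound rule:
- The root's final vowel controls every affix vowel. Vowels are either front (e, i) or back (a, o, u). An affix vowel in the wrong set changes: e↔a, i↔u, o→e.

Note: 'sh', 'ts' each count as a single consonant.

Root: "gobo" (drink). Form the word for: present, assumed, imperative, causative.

Attach mood imperative -y → goboy.
Attach voice causative -ge → goboyge.
Attach evidentiality assumed -un → goboygeun.
Attach tense present -fif → goboygeunfif.
Apply vowel harmony: goboygeunfif → goboygaunfuf.

goboygaunfuf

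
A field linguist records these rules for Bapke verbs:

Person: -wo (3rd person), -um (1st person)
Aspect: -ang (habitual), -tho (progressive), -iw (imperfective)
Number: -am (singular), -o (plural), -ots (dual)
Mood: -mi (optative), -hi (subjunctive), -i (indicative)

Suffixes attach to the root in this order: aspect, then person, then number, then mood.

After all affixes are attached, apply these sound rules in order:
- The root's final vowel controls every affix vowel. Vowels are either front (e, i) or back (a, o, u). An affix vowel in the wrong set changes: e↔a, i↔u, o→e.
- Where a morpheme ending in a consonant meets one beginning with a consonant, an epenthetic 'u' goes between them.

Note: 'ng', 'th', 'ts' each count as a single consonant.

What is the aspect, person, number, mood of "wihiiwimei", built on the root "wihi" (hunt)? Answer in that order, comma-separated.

imperfective, 1st person, plural, indicative

Segment: wihi-iw-um-o-i.
aspect: -iw → imperfective.
person: -um → 1st person.
number: -o → plural.
mood: -i → indicative.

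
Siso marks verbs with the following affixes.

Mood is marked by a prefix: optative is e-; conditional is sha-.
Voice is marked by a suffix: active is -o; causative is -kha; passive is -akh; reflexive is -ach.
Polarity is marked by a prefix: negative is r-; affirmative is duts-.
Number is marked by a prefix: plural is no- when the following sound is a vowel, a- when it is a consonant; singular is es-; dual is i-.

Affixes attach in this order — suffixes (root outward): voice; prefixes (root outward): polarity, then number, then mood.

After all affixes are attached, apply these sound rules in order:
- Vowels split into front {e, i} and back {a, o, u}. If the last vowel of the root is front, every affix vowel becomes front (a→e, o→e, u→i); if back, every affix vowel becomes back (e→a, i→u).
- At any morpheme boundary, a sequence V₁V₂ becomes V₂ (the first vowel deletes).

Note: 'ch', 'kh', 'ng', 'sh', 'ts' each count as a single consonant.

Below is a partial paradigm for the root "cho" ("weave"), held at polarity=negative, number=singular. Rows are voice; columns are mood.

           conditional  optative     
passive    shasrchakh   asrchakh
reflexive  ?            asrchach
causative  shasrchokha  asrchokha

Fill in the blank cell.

shasrchach

Attach voice reflexive -ach → choach.
Attach polarity negative r- → rchoach.
Attach number singular es- → esrchoach.
Attach mood conditional sha- → shaesrchoach.
Apply vowel harmony: shaesrchoach → shaasrchoach.
Apply vowel deletion: shaasrchoach → shasrchach.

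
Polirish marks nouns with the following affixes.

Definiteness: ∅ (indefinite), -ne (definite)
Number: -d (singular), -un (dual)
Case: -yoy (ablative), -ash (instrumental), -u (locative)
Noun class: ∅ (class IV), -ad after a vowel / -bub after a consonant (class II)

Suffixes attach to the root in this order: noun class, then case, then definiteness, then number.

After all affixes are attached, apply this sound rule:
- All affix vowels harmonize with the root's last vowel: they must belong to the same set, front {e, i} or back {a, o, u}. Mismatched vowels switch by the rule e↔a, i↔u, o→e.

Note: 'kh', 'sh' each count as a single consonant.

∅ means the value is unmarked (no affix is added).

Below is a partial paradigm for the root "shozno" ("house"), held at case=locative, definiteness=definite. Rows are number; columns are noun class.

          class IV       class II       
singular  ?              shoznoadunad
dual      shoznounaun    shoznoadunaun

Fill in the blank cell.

shoznounad

noun class = class IV: zero marking, form stays shozno.
Attach case locative -u → shoznou.
Attach definiteness definite -ne → shoznoune.
Attach number singular -d → shoznouned.
Apply vowel harmony: shoznouned → shoznounad.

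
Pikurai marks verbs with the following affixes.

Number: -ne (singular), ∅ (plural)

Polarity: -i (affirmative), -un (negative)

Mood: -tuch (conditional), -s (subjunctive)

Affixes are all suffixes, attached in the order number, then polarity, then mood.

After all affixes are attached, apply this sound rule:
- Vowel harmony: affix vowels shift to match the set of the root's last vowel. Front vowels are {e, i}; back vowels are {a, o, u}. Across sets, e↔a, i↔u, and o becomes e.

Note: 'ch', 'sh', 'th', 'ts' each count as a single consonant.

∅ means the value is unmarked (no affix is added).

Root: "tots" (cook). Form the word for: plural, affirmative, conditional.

totsutuch

number = plural: zero marking, form stays tots.
Attach polarity affirmative -i → totsi.
Attach mood conditional -tuch → totsituch.
Apply vowel harmony: totsituch → totsutuch.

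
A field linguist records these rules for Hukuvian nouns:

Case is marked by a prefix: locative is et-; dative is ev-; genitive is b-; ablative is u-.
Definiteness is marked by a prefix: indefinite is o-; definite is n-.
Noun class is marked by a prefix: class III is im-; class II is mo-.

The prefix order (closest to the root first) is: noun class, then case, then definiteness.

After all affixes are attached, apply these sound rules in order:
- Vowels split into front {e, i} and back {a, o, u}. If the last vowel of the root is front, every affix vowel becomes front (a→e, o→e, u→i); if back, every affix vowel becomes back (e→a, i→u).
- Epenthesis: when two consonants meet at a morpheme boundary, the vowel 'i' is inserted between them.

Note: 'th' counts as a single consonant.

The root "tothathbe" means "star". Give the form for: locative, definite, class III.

netimitothathbe

Attach noun class class III im- → imtothathbe.
Attach case locative et- → etimtothathbe.
Attach definiteness definite n- → netimtothathbe.
Vowel harmony: no change.
Apply epenthesis: netimtothathbe → netimitothathbe.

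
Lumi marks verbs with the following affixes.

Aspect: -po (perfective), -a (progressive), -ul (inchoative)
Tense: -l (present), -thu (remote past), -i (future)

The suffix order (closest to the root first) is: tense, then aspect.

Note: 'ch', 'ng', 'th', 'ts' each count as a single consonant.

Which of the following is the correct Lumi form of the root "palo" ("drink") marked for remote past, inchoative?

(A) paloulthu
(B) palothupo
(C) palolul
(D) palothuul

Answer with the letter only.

D

Attach tense remote past -thu → palothu.
Attach aspect inchoative -ul → palothuul.
So the correct form is palothuul, option (D).
(B) palothupo is wrong: it uses perfective instead of inchoative for aspect.
(C) palolul is wrong: it uses present instead of remote past for tense.
(A) paloulthu is wrong: it has the affixes in the wrong order.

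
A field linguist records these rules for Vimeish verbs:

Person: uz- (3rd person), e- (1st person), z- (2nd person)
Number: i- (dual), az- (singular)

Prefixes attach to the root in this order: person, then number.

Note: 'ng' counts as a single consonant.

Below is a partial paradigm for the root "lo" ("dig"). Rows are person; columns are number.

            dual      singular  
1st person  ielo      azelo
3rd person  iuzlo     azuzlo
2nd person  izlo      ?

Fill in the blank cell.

Attach person 2nd person z- → zlo.
Attach number singular az- → azzlo.

azzlo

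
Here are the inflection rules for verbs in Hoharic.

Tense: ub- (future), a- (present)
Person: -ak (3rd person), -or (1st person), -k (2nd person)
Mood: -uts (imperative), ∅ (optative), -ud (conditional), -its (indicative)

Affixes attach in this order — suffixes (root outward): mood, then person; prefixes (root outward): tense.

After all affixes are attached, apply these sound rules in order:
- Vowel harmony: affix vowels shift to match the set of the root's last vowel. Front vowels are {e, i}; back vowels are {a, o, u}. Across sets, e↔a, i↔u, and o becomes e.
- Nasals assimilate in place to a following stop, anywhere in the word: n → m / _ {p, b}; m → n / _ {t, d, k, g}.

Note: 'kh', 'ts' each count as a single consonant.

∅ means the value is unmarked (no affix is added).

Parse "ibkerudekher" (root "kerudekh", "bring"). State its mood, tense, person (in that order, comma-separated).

Segment: ub-kerudekh-or.
mood: ∅ → optative.
tense: ub- → future.
person: -or → 1st person.

optative, future, 1st person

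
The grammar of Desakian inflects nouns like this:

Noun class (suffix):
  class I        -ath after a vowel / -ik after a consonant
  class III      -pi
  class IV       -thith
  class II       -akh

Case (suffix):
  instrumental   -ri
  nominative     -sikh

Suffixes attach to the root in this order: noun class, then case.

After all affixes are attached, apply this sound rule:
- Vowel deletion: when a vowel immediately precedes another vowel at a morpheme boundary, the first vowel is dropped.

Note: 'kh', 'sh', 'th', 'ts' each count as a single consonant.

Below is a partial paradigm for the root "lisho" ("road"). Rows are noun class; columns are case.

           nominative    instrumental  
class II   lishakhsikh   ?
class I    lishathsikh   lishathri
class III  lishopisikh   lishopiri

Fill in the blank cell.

Attach noun class class II -akh → lishoakh.
Attach case instrumental -ri → lishoakhri.
Apply vowel deletion: lishoakhri → lishakhri.

lishakhri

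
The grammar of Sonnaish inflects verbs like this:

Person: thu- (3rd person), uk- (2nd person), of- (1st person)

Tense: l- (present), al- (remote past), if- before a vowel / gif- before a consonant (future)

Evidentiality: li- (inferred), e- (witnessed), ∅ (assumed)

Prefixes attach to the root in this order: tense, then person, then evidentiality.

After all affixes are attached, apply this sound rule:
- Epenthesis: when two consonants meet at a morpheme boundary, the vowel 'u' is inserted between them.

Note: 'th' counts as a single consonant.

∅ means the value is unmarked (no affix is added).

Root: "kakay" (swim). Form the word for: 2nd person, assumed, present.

Attach tense present l- → lkakay.
Attach person 2nd person uk- → uklkakay.
evidentiality = assumed: zero marking, form stays uklkakay.
Apply epenthesis: uklkakay → ukulukakay.

ukulukakay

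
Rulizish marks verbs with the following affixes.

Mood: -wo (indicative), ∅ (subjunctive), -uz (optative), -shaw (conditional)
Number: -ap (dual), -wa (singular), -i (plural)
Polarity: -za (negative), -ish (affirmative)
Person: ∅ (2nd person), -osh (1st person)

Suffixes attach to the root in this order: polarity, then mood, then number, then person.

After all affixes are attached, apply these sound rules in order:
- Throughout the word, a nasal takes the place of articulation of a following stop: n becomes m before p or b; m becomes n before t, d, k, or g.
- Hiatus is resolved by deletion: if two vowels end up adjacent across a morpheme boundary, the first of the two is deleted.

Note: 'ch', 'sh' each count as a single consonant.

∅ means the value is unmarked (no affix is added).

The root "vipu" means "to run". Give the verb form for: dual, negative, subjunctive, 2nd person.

Attach polarity negative -za → vipuza.
mood = subjunctive: zero marking, form stays vipuza.
Attach number dual -ap → vipuzaap.
person = 2nd person: zero marking, form stays vipuzaap.
Nasal assimilation: no change.
Apply vowel deletion: vipuzaap → vipuzap.

vipuzap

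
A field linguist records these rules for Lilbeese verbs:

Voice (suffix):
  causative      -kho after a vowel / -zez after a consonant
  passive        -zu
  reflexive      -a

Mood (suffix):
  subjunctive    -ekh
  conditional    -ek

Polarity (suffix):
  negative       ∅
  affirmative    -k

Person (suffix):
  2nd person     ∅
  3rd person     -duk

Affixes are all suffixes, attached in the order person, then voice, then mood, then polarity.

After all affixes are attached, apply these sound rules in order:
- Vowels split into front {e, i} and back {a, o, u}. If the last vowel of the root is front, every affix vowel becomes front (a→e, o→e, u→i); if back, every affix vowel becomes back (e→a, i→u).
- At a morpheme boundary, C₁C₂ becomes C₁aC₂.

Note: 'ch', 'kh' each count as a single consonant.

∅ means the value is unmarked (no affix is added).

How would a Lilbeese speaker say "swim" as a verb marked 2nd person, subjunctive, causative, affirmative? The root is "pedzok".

pedzokazazakhak

person = 2nd person: zero marking, form stays pedzok.
Attach voice causative -zez (after consonant 'k') → pedzokzez.
Attach mood subjunctive -ekh → pedzokzezekh.
Attach polarity affirmative -k → pedzokzezekhk.
Apply vowel harmony: pedzokzezekhk → pedzokzazakhk.
Apply epenthesis: pedzokzazakhk → pedzokazazakhak.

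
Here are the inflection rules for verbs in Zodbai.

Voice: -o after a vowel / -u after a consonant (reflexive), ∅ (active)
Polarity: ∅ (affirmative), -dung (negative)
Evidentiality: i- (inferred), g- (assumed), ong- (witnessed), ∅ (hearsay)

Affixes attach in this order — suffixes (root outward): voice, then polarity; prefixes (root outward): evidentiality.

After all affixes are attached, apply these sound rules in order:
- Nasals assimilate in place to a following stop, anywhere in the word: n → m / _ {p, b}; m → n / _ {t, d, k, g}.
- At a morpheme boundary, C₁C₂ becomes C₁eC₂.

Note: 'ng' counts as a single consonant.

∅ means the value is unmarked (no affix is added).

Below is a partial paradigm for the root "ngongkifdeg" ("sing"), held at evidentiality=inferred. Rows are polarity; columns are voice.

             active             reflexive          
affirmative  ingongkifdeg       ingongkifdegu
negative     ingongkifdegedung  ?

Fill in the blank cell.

ingongkifdegudung

Attach voice reflexive -u (after consonant 'g') → ngongkifdegu.
Attach polarity negative -dung → ngongkifdegudung.
Attach evidentiality inferred i- → ingongkifdegudung.
Nasal assimilation: no change.
Epenthesis: no change.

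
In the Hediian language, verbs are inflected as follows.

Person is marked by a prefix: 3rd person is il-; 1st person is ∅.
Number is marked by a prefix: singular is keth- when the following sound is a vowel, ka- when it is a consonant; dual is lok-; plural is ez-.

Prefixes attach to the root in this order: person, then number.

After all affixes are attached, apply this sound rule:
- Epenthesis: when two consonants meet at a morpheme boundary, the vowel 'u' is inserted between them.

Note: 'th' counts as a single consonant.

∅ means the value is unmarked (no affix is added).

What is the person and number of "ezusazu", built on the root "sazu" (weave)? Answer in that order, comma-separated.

1st person, plural

Segment: ez-sazu.
person: ∅ → 1st person.
number: ez- → plural.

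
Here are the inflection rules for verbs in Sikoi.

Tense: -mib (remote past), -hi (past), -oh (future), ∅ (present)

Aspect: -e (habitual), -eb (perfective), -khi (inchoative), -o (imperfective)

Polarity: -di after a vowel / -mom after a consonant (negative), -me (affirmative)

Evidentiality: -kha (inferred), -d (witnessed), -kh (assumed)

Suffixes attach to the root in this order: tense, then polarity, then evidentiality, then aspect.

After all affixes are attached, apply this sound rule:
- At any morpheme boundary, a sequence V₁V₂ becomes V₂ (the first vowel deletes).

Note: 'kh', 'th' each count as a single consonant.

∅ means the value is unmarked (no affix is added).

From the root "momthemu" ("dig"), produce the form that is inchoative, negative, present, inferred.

momthemudikhakhi

tense = present: zero marking, form stays momthemu.
Attach polarity negative -di (after vowel 'u') → momthemudi.
Attach evidentiality inferred -kha → momthemudikha.
Attach aspect inchoative -khi → momthemudikhakhi.
Vowel deletion: no change.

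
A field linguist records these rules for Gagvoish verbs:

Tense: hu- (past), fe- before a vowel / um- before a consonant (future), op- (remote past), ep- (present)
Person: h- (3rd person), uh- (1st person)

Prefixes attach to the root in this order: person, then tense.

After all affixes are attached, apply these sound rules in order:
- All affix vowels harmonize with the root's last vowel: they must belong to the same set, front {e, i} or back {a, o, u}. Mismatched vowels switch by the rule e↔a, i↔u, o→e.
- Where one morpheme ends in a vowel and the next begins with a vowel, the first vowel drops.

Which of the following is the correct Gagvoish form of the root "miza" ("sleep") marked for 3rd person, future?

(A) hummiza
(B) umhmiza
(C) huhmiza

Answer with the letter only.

B

Attach person 3rd person h- → hmiza.
Attach tense future um- (before consonant 'h') → umhmiza.
Vowel harmony: no change.
Vowel deletion: no change.
So the correct form is umhmiza, option (B).
(C) huhmiza is wrong: it uses past instead of future for tense.
(A) hummiza is wrong: it has the affixes in the wrong order.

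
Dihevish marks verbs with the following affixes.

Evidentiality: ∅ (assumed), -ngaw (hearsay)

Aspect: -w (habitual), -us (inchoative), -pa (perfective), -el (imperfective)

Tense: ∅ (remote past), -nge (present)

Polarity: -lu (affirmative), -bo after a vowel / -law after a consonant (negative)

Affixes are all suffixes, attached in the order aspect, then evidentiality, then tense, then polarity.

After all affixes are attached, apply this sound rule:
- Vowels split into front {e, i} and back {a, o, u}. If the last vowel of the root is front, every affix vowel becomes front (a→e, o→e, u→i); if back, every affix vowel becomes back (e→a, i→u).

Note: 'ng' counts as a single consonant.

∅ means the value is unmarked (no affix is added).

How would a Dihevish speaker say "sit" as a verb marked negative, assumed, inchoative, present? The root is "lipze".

Attach aspect inchoative -us → lipzeus.
evidentiality = assumed: zero marking, form stays lipzeus.
Attach tense present -nge → lipzeusnge.
Attach polarity negative -bo (after vowel 'e') → lipzeusngebo.
Apply vowel harmony: lipzeusngebo → lipzeisngebe.

lipzeisngebe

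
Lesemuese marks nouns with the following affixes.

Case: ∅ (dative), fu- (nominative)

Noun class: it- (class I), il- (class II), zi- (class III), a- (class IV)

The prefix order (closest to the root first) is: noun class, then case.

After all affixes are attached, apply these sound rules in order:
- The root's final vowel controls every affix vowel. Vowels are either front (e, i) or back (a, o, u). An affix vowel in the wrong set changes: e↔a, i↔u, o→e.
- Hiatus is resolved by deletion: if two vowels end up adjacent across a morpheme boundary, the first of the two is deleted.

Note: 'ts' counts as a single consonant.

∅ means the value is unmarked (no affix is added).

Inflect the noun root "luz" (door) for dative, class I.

Attach noun class class I it- → itluz.
case = dative: zero marking, form stays itluz.
Apply vowel harmony: itluz → utluz.
Vowel deletion: no change.

utluz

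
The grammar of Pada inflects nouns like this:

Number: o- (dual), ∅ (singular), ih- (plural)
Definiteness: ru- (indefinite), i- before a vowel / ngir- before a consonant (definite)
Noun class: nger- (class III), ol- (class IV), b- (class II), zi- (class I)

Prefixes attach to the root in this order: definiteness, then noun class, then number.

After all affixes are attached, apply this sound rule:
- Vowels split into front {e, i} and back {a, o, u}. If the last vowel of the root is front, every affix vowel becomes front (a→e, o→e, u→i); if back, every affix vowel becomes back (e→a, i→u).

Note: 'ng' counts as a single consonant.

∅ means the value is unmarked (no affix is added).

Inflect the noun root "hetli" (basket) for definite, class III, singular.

ngerngirhetli

Attach definiteness definite ngir- (before consonant 'h') → ngirhetli.
Attach noun class class III nger- → ngerngirhetli.
number = singular: zero marking, form stays ngerngirhetli.
Vowel harmony: no change.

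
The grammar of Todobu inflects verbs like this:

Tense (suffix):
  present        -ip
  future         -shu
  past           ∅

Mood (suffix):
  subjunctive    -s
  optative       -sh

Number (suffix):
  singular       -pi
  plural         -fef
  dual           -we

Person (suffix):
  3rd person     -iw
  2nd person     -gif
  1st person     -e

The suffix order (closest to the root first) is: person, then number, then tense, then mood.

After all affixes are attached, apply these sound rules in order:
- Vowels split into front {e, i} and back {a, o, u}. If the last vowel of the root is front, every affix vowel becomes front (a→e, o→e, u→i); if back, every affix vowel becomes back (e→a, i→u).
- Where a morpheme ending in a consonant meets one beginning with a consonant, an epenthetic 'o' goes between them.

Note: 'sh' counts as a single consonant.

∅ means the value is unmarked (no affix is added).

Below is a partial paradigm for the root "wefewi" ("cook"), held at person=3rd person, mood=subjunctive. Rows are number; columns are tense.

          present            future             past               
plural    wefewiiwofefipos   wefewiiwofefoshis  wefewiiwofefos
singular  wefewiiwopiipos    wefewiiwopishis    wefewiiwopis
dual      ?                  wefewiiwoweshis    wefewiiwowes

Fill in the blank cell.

wefewiiwoweipos

Attach person 3rd person -iw → wefewiiw.
Attach number dual -we → wefewiiwwe.
Attach tense present -ip → wefewiiwweip.
Attach mood subjunctive -s → wefewiiwweips.
Vowel harmony: no change.
Apply epenthesis: wefewiiwweips → wefewiiwoweipos.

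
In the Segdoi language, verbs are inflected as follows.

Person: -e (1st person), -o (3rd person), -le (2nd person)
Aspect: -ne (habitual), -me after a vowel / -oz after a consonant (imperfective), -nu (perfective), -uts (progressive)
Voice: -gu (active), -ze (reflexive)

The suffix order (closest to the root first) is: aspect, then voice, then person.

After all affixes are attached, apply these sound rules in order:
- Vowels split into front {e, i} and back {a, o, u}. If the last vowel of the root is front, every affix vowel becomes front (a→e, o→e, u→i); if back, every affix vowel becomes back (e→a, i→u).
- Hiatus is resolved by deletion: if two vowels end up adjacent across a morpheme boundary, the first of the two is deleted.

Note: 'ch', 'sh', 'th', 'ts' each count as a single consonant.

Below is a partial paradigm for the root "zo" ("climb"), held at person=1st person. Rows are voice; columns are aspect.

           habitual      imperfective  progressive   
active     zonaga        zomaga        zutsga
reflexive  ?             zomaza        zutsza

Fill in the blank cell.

zonaza

Attach aspect habitual -ne → zone.
Attach voice reflexive -ze → zoneze.
Attach person 1st person -e → zonezee.
Apply vowel harmony: zonezee → zonazaa.
Apply vowel deletion: zonazaa → zonaza.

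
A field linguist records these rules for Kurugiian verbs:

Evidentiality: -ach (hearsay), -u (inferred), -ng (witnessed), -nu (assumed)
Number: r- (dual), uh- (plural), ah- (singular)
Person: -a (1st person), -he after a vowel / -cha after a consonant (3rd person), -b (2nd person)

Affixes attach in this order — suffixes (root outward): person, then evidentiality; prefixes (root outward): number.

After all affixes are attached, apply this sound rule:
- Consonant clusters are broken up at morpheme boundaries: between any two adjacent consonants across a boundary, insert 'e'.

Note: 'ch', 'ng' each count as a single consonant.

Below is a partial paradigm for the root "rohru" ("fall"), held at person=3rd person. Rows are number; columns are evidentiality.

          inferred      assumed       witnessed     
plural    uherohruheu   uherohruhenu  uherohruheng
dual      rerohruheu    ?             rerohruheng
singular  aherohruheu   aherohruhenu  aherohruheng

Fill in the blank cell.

rerohruhenu

Attach person 3rd person -he (after vowel 'u') → rohruhe.
Attach number dual r- → rrohruhe.
Attach evidentiality assumed -nu → rrohruhenu.
Apply epenthesis: rrohruhenu → rerohruhenu.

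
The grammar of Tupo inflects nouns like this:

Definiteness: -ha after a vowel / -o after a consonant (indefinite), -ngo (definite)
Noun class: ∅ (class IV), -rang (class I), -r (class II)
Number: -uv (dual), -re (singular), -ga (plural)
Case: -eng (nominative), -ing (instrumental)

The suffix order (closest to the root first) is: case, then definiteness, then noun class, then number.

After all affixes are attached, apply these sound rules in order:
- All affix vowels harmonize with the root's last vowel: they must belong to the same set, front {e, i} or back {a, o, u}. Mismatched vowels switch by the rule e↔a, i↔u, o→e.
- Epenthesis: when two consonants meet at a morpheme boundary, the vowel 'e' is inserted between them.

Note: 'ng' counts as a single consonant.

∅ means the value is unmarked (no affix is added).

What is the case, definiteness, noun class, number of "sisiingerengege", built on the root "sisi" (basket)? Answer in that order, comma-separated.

Segment: sisi-ing-o-rang-ga.
case: -ing → instrumental.
definiteness: -ha/o → indefinite.
noun class: -rang → class I.
number: -ga → plural.

instrumental, indefinite, class I, plural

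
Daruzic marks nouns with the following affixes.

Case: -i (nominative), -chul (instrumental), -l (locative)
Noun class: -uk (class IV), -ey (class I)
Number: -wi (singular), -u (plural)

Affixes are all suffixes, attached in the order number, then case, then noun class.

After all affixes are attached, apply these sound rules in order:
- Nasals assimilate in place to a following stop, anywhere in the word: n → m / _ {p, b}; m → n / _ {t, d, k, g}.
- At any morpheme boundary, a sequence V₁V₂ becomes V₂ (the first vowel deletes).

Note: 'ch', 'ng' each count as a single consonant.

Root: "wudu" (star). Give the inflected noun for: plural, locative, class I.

Attach number plural -u → wuduu.
Attach case locative -l → wuduul.
Attach noun class class I -ey → wuduuley.
Nasal assimilation: no change.
Apply vowel deletion: wuduuley → wuduley.

wuduley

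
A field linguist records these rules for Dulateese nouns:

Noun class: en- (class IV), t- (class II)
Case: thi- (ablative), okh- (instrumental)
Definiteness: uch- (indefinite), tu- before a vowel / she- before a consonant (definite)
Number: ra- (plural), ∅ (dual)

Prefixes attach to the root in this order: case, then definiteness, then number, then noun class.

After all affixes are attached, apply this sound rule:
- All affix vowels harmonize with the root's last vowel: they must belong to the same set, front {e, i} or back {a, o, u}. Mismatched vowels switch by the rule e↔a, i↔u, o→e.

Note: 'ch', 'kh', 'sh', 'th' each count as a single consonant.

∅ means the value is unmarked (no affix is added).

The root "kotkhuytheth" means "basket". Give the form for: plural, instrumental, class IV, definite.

enretiekhkotkhuytheth

Attach case instrumental okh- → okhkotkhuytheth.
Attach definiteness definite tu- (before vowel 'o') → tuokhkotkhuytheth.
Attach number plural ra- → ratuokhkotkhuytheth.
Attach noun class class IV en- → enratuokhkotkhuytheth.
Apply vowel harmony: enratuokhkotkhuytheth → enretiekhkotkhuytheth.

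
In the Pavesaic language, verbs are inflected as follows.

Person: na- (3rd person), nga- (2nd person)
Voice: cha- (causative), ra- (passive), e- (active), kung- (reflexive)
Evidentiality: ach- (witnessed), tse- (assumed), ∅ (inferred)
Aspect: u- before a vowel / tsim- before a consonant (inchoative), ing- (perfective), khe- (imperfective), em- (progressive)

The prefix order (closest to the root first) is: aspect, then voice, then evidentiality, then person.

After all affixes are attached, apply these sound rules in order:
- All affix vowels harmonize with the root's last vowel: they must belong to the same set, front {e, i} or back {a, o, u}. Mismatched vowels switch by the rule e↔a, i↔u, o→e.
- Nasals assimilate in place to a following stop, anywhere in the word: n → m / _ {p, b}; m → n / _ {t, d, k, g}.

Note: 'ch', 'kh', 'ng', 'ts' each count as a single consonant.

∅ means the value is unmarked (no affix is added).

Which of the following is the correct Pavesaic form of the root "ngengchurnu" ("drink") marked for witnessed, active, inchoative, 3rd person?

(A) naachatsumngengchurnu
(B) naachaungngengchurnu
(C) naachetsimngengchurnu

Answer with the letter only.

A

Attach aspect inchoative tsim- (before consonant 'ng') → tsimngengchurnu.
Attach voice active e- → etsimngengchurnu.
Attach evidentiality witnessed ach- → achetsimngengchurnu.
Attach person 3rd person na- → naachetsimngengchurnu.
Apply vowel harmony: naachetsimngengchurnu → naachatsumngengchurnu.
Nasal assimilation: no change.
So the correct form is naachatsumngengchurnu, option (A).
(C) naachetsimngengchurnu is wrong: it fails to apply the sound rule(s).
(B) naachaungngengchurnu is wrong: it uses perfective instead of inchoative for aspect.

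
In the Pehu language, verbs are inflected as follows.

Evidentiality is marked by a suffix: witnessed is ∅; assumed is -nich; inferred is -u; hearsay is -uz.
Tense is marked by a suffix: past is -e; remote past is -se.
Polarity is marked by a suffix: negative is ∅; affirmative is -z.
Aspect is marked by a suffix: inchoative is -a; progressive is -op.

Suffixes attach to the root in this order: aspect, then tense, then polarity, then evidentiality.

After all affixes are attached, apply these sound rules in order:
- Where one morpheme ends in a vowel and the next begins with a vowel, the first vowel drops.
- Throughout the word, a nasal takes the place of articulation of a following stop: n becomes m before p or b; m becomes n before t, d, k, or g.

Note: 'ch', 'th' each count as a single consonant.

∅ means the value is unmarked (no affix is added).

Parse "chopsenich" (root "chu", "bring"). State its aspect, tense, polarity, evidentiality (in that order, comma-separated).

progressive, remote past, negative, assumed

Segment: chu-op-se-nich.
aspect: -op → progressive.
tense: -se → remote past.
polarity: ∅ → negative.
evidentiality: -nich → assumed.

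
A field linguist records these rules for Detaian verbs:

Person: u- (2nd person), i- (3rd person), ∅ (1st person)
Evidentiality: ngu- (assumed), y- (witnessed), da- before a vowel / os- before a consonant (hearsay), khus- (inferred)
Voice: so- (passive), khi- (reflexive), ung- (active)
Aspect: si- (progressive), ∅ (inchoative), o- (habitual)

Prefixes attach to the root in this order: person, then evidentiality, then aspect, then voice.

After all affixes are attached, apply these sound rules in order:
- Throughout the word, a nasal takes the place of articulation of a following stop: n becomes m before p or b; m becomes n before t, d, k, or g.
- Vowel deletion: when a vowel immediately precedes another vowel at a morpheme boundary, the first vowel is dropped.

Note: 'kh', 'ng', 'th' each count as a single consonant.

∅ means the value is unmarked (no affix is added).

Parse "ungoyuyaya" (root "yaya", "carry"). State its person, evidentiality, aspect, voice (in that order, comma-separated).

2nd person, witnessed, habitual, active

Segment: ung-o-y-u-yaya.
person: u- → 2nd person.
evidentiality: y- → witnessed.
aspect: o- → habitual.
voice: ung- → active.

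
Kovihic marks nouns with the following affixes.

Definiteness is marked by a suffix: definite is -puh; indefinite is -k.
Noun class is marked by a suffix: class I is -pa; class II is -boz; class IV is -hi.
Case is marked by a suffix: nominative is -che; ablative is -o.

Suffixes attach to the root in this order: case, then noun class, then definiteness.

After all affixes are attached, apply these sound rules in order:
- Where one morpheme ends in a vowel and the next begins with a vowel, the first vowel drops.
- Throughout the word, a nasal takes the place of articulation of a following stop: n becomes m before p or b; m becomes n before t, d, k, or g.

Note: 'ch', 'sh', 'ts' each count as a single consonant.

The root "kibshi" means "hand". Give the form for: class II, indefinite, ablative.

Attach case ablative -o → kibshio.
Attach noun class class II -boz → kibshioboz.
Attach definiteness indefinite -k → kibshiobozk.
Apply vowel deletion: kibshiobozk → kibshobozk.
Nasal assimilation: no change.

kibshobozk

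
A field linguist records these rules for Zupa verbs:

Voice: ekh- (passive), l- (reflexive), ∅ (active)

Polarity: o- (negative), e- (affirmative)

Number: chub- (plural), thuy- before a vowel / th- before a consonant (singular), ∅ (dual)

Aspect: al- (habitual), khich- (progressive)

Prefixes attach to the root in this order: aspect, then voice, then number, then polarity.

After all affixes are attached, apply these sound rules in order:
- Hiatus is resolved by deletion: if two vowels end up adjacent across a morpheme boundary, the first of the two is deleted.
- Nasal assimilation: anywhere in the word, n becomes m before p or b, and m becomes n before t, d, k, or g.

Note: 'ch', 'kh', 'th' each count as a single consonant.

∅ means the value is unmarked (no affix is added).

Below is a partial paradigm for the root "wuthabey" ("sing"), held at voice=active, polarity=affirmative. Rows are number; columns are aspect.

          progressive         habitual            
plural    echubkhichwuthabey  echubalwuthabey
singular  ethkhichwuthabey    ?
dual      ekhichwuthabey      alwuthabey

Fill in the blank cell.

Attach aspect habitual al- → alwuthabey.
voice = active: zero marking, form stays alwuthabey.
Attach number singular thuy- (before vowel 'a') → thuyalwuthabey.
Attach polarity affirmative e- → ethuyalwuthabey.
Vowel deletion: no change.
Nasal assimilation: no change.

ethuyalwuthabey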